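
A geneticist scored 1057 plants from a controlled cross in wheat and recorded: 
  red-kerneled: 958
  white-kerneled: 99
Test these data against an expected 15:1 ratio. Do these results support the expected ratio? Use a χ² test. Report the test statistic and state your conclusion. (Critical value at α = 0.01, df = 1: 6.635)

The 15:1 ratio has 16 parts, so with N = 1057 the expected counts are:
  red-kerneled: 1057 × 15/16 = 990.9375
  white-kerneled: 1057 × 1/16 = 66.0625
χ² = Σ (O − E)² / E
  red-kerneled: (958 − 990.9375)² / 990.9375 = 1.0948
  white-kerneled: (99 − 66.0625)² / 66.0625 = 16.4220
χ² = 1.0948 + 16.4220 = 17.5168 ≈ 17.517
Degrees of freedom = 2 − 1 = 1; critical value at α = 0.01 is 6.635.
Since 17.517 > 6.635, we reject the null hypothesis — the data do not fit the 15:1 ratio.

17.517; not consistent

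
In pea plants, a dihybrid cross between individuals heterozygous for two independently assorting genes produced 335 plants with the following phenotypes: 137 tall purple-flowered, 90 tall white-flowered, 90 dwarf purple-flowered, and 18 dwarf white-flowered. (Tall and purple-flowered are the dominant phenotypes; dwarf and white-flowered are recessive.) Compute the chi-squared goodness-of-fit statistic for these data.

A dihybrid F₂ with independent assortment and complete dominance at both loci gives a 9:3:3:1 phenotypic ratio.
Under the 9:3:3:1 hypothesis (Σ ratio = 16, N = 335):
  tall purple-flowered: 335 × 9/16 = 188.4375
  tall white-flowered: 335 × 3/16 = 62.8125
  dwarf purple-flowered: 335 × 3/16 = 62.8125
  dwarf white-flowered: 335 × 1/16 = 20.9375
χ² = Σ (O − E)² / E
  tall purple-flowered: (137 − 188.4375)² / 188.4375 = 14.0408
  tall white-flowered: (90 − 62.8125)² / 62.8125 = 11.7677
  dwarf purple-flowered: (90 − 62.8125)² / 62.8125 = 11.7677
  dwarf white-flowered: (18 − 20.9375)² / 20.9375 = 0.4121
χ² = 14.0408 + 11.7677 + 11.7677 + 0.4121 = 37.9883 ≈ 37.988

37.988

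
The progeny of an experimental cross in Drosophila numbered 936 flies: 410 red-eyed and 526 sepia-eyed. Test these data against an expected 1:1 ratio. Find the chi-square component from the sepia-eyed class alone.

The 1:1 ratio has 2 parts, so with N = 936 the expected counts are:
  red-eyed: 936 × 1/2 = 468
  sepia-eyed: 936 × 1/2 = 468
Contribution of sepia-eyed: (526 − 468)² / 468 = 7.1880

7.188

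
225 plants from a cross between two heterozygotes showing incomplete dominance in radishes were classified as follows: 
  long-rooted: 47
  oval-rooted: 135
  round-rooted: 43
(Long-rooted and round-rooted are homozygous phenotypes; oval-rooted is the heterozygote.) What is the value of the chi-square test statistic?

With incomplete dominance, a heterozygote × heterozygote cross gives a 1:2:1 phenotypic ratio.
The 1:2:1 ratio has 4 parts, so with N = 225 the expected counts are:
  long-rooted: 225 × 1/4 = 56.25
  oval-rooted: 225 × 2/4 = 112.5
  round-rooted: 225 × 1/4 = 56.25
χ² = Σ (O − E)² / E
  long-rooted: (47 − 56.25)² / 56.25 = 1.5211
  oval-rooted: (135 − 112.5)² / 112.5 = 4.5000
  round-rooted: (43 − 56.25)² / 56.25 = 3.1211
χ² = 1.5211 + 4.5000 + 3.1211 = 9.1422 ≈ 9.142

9.142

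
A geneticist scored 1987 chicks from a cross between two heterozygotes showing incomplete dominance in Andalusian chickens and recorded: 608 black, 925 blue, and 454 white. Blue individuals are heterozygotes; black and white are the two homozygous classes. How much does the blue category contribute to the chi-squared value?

With incomplete dominance, a heterozygote × heterozygote cross gives a 1:2:1 phenotypic ratio.
The 1:2:1 ratio has 4 parts, so with N = 1987 the expected counts are:
  black: 1987 × 1/4 = 496.75
  blue: 1987 × 2/4 = 993.5
  white: 1987 × 1/4 = 496.75
Contribution of blue: (925 − 993.5)² / 993.5 = 4.7229

4.723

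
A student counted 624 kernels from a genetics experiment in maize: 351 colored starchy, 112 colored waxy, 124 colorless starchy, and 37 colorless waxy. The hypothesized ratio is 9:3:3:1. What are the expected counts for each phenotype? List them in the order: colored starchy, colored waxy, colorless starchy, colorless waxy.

351, 117, 117, 39

Under the 9:3:3:1 hypothesis (Σ ratio = 16, N = 624):
  colored starchy: 624 × 9/16 = 351
  colored waxy: 624 × 3/16 = 117
  colorless starchy: 624 × 3/16 = 117
  colorless waxy: 624 × 1/16 = 39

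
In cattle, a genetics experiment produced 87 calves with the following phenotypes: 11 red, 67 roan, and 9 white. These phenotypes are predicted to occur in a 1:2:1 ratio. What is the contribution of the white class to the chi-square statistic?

7.474

Total ratio parts = 4. Expected numbers out of 87:
  red: 87 × 1/4 = 21.75
  roan: 87 × 2/4 = 43.5
  white: 87 × 1/4 = 21.75
Contribution of white: (9 − 21.75)² / 21.75 = 7.4741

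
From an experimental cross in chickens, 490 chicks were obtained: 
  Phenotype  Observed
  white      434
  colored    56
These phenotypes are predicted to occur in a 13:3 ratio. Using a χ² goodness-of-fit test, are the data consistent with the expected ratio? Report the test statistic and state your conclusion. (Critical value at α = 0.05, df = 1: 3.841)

17.241; not consistent

Under the 13:3 hypothesis (Σ ratio = 16, N = 490):
  white: 490 × 13/16 = 398.125
  colored: 490 × 3/16 = 91.875
χ² = Σ (O − E)² / E
  white: (434 − 398.125)² / 398.125 = 3.2327
  colored: (56 − 91.875)² / 91.875 = 14.0083
χ² = 3.2327 + 14.0083 = 17.241
Degrees of freedom = 2 − 1 = 1; critical value at α = 0.05 is 3.841.
Since 17.241 > 3.841, we reject the null hypothesis — the data do not fit the 13:3 ratio.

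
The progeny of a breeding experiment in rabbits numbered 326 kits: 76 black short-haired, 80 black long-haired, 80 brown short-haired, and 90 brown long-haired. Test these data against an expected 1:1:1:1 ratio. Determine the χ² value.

1.313

The 1:1:1:1 ratio has 4 parts, so with N = 326 the expected counts are:
  black short-haired: 326 × 1/4 = 81.5
  black long-haired: 326 × 1/4 = 81.5
  brown short-haired: 326 × 1/4 = 81.5
  brown long-haired: 326 × 1/4 = 81.5
χ² = Σ (O − E)² / E
  black short-haired: (76 − 81.5)² / 81.5 = 0.3712
  black long-haired: (80 − 81.5)² / 81.5 = 0.0276
  brown short-haired: (80 − 81.5)² / 81.5 = 0.0276
  brown long-haired: (90 − 81.5)² / 81.5 = 0.8865
χ² = 0.3712 + 0.0276 + 0.0276 + 0.8865 = 1.3129 ≈ 1.313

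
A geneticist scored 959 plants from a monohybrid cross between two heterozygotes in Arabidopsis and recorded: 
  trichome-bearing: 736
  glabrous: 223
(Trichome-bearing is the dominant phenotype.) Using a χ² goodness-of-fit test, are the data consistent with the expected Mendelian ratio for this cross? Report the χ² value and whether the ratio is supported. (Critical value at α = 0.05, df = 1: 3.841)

For a monohybrid cross between heterozygotes with complete dominance, the expected phenotypic ratio is 3:1.
Under the 3:1 hypothesis (Σ ratio = 4, N = 959):
  trichome-bearing: 959 × 3/4 = 719.25
  glabrous: 959 × 1/4 = 239.75
χ² = Σ (O − E)² / E
  trichome-bearing: (736 − 719.25)² / 719.25 = 0.3901
  glabrous: (223 − 239.75)² / 239.75 = 1.1702
χ² = 0.3901 + 1.1702 = 1.5603 ≈ 1.560
Degrees of freedom = 2 − 1 = 1; critical value at α = 0.05 is 3.841.
Since 1.560 < 3.841, we fail to reject the null hypothesis — the data are consistent with the 3:1 ratio.

1.560; consistent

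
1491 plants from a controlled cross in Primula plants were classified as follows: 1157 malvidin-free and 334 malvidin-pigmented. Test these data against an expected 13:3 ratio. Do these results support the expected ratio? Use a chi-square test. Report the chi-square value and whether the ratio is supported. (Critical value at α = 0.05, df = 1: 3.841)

Under the 13:3 hypothesis (Σ ratio = 16, N = 1491):
  malvidin-free: 1491 × 13/16 = 1211.4375
  malvidin-pigmented: 1491 × 3/16 = 279.5625
χ² = Σ (O − E)² / E
  malvidin-free: (1157 − 1211.4375)² / 1211.4375 = 2.4462
  malvidin-pigmented: (334 − 279.5625)² / 279.5625 = 10.6003
χ² = 2.4462 + 10.6003 = 13.0465 ≈ 13.047
Degrees of freedom = 2 − 1 = 1; critical value at α = 0.05 is 3.841.
Since 13.047 > 3.841, we reject the null hypothesis — the data do not fit the 13:3 ratio.

13.047; not consistent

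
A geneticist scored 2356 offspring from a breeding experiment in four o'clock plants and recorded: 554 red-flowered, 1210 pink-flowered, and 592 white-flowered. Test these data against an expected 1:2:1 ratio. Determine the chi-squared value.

The 1:2:1 ratio has 4 parts, so with N = 2356 the expected counts are:
  red-flowered: 2356 × 1/4 = 589
  pink-flowered: 2356 × 2/4 = 1178
  white-flowered: 2356 × 1/4 = 589
χ² = Σ (O − E)² / E
  red-flowered: (554 − 589)² / 589 = 2.0798
  pink-flowered: (1210 − 1178)² / 1178 = 0.8693
  white-flowered: (592 − 589)² / 589 = 0.0153
χ² = 2.0798 + 0.8693 + 0.0153 = 2.9644 ≈ 2.964

2.964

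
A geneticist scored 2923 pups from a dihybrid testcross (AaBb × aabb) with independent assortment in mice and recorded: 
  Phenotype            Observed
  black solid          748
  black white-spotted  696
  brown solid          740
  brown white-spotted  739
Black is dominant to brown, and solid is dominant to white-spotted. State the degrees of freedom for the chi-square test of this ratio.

A dihybrid testcross with independent assortment gives a 1:1:1:1 ratio.
A goodness-of-fit test with 4 phenotype classes has df = 4 − 1 = 3.

3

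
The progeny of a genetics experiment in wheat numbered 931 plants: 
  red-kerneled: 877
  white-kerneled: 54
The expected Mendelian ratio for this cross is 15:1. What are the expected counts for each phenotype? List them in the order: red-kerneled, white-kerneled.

872.8125, 58.1875

Under the 15:1 hypothesis (Σ ratio = 16, N = 931):
  red-kerneled: 931 × 15/16 = 872.8125
  white-kerneled: 931 × 1/16 = 58.1875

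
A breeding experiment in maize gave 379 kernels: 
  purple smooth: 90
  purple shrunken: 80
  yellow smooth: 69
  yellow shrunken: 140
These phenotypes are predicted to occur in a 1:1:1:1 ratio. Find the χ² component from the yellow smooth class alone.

The 1:1:1:1 ratio has 4 parts, so with N = 379 the expected counts are:
  purple smooth: 379 × 1/4 = 94.75
  purple shrunken: 379 × 1/4 = 94.75
  yellow smooth: 379 × 1/4 = 94.75
  yellow shrunken: 379 × 1/4 = 94.75
Contribution of yellow smooth: (69 − 94.75)² / 94.75 = 6.9980

6.998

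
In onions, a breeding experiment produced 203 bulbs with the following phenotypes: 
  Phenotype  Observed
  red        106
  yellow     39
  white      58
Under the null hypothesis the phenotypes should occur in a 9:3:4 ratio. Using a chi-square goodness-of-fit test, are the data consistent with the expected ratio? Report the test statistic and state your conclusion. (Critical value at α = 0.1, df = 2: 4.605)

1.646; consistent

Total ratio parts = 16. Expected numbers out of 203:
  red: 203 × 9/16 = 114.1875
  yellow: 203 × 3/16 = 38.0625
  white: 203 × 4/16 = 50.75
χ² = Σ (O − E)² / E
  red: (106 − 114.1875)² / 114.1875 = 0.5871
  yellow: (39 − 38.0625)² / 38.0625 = 0.0231
  white: (58 − 50.75)² / 50.75 = 1.0357
χ² = 0.5871 + 0.0231 + 1.0357 = 1.6459 ≈ 1.646
Degrees of freedom = 3 − 1 = 2; critical value at α = 0.1 is 4.605.
Since 1.646 < 4.605, we fail to reject the null hypothesis — the data are consistent with the 9:3:4 ratio.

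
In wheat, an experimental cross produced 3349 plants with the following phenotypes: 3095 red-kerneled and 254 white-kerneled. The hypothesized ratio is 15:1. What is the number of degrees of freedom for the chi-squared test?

1

A goodness-of-fit test with 2 phenotype classes has df = 2 − 1 = 1.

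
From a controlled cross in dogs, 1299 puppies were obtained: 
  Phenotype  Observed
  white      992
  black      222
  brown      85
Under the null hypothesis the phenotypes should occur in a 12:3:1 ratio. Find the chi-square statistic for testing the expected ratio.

Expected counts for N = 1299 under a 12:3:1 ratio (total parts = 16):
  white: 1299 × 12/16 = 974.25
  black: 1299 × 3/16 = 243.5625
  brown: 1299 × 1/16 = 81.1875
χ² = Σ (O − E)² / E
  white: (992 − 974.25)² / 974.25 = 0.3234
  black: (222 − 243.5625)² / 243.5625 = 1.9089
  brown: (85 − 81.1875)² / 81.1875 = 0.1790
χ² = 0.3234 + 1.9089 + 0.1790 = 2.4113 ≈ 2.411

2.411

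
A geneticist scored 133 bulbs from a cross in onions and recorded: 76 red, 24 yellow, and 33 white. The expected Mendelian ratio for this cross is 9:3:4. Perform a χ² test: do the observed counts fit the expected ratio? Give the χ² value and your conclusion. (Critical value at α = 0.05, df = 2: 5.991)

0.056; consistent

Under the 9:3:4 hypothesis (Σ ratio = 16, N = 133):
  red: 133 × 9/16 = 74.8125
  yellow: 133 × 3/16 = 24.9375
  white: 133 × 4/16 = 33.25
χ² = Σ (O − E)² / E
  red: (76 − 74.8125)² / 74.8125 = 0.0188
  yellow: (24 − 24.9375)² / 24.9375 = 0.0352
  white: (33 − 33.25)² / 33.25 = 0.0019
χ² = 0.0188 + 0.0352 + 0.0019 = 0.0559 ≈ 0.056
Degrees of freedom = 3 − 1 = 2; critical value at α = 0.05 is 5.991.
Since 0.056 < 5.991, we fail to reject the null hypothesis — the data are consistent with the 9:3:4 ratio.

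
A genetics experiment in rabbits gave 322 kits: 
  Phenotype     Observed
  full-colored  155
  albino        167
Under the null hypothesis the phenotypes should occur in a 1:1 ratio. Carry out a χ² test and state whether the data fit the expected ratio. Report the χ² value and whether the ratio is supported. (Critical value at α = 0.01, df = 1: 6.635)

The 1:1 ratio has 2 parts, so with N = 322 the expected counts are:
  full-colored: 322 × 1/2 = 161
  albino: 322 × 1/2 = 161
χ² = Σ (O − E)² / E
  full-colored: (155 − 161)² / 161 = 0.2236
  albino: (167 − 161)² / 161 = 0.2236
χ² = 0.2236 + 0.2236 = 0.4472 ≈ 0.447
Degrees of freedom = 2 − 1 = 1; critical value at α = 0.01 is 6.635.
Since 0.447 < 6.635, we fail to reject the null hypothesis — the data are consistent with the 1:1 ratio.

0.447; consistent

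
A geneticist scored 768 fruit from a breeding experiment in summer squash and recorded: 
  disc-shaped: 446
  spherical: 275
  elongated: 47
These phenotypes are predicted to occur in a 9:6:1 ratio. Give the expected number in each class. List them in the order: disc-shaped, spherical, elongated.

The 9:6:1 ratio has 16 parts, so with N = 768 the expected counts are:
  disc-shaped: 768 × 9/16 = 432
  spherical: 768 × 6/16 = 288
  elongated: 768 × 1/16 = 48

432, 288, 48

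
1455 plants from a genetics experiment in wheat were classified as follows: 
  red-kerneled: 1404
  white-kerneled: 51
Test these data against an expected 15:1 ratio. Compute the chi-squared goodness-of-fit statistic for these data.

18.709

The 15:1 ratio has 16 parts, so with N = 1455 the expected counts are:
  red-kerneled: 1455 × 15/16 = 1364.0625
  white-kerneled: 1455 × 1/16 = 90.9375
χ² = Σ (O − E)² / E
  red-kerneled: (1404 − 1364.0625)² / 1364.0625 = 1.1693
  white-kerneled: (51 − 90.9375)² / 90.9375 = 17.5396
χ² = 1.1693 + 17.5396 = 18.7089 ≈ 18.709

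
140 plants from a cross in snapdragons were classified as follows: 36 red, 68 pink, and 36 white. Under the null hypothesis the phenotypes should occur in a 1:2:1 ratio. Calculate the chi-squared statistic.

0.114

Expected counts for N = 140 under a 1:2:1 ratio (total parts = 4):
  red: 140 × 1/4 = 35
  pink: 140 × 2/4 = 70
  white: 140 × 1/4 = 35
χ² = Σ (O − E)² / E
  red: (36 − 35)² / 35 = 0.0286
  pink: (68 − 70)² / 70 = 0.0571
  white: (36 − 35)² / 35 = 0.0286
χ² = 0.0286 + 0.0571 + 0.0286 = 0.1143 ≈ 0.114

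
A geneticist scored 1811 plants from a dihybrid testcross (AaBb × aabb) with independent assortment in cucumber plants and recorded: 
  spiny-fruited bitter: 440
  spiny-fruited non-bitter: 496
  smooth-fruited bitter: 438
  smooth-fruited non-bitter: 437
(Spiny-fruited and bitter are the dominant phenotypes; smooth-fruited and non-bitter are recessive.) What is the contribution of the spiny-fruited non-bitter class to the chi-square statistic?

A dihybrid testcross with independent assortment gives a 1:1:1:1 ratio.
The 1:1:1:1 ratio has 4 parts, so with N = 1811 the expected counts are:
  spiny-fruited bitter: 1811 × 1/4 = 452.75
  spiny-fruited non-bitter: 1811 × 1/4 = 452.75
  smooth-fruited bitter: 1811 × 1/4 = 452.75
  smooth-fruited non-bitter: 1811 × 1/4 = 452.75
Contribution of spiny-fruited non-bitter: (496 − 452.75)² / 452.75 = 4.1316

4.132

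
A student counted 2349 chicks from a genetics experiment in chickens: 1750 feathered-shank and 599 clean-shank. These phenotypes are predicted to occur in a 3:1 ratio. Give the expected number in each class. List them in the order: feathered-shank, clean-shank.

Expected counts for N = 2349 under a 3:1 ratio (total parts = 4):
  feathered-shank: 2349 × 3/4 = 1761.75
  clean-shank: 2349 × 1/4 = 587.25

1761.75, 587.25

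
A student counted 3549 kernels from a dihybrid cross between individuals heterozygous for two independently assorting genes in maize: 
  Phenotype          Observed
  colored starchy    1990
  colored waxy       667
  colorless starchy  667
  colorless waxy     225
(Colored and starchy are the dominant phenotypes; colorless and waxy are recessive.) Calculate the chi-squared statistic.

A dihybrid F₂ with independent assortment and complete dominance at both loci gives a 9:3:3:1 phenotypic ratio.
Under the 9:3:3:1 hypothesis (Σ ratio = 16, N = 3549):
  colored starchy: 3549 × 9/16 = 1996.3125
  colored waxy: 3549 × 3/16 = 665.4375
  colorless starchy: 3549 × 3/16 = 665.4375
  colorless waxy: 3549 × 1/16 = 221.8125
χ² = Σ (O − E)² / E
  colored starchy: (1990 − 1996.3125)² / 1996.3125 = 0.0200
  colored waxy: (667 − 665.4375)² / 665.4375 = 0.0037
  colorless starchy: (667 − 665.4375)² / 665.4375 = 0.0037
  colorless waxy: (225 − 221.8125)² / 221.8125 = 0.0458
χ² = 0.0200 + 0.0037 + 0.0037 + 0.0458 = 0.0732 ≈ 0.073

0.073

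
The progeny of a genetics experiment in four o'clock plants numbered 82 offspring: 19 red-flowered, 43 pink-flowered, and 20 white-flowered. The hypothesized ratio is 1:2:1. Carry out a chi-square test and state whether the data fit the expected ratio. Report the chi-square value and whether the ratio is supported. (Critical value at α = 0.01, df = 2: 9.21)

Total ratio parts = 4. Expected numbers out of 82:
  red-flowered: 82 × 1/4 = 20.5
  pink-flowered: 82 × 2/4 = 41
  white-flowered: 82 × 1/4 = 20.5
χ² = Σ (O − E)² / E
  red-flowered: (19 − 20.5)² / 20.5 = 0.1098
  pink-flowered: (43 − 41)² / 41 = 0.0976
  white-flowered: (20 − 20.5)² / 20.5 = 0.0122
χ² = 0.1098 + 0.0976 + 0.0122 = 0.2196 ≈ 0.220
Degrees of freedom = 3 − 1 = 2; critical value at α = 0.01 is 9.21.
Since 0.220 < 9.21, we fail to reject the null hypothesis — the data are consistent with the 1:2:1 ratio.

0.220; consistent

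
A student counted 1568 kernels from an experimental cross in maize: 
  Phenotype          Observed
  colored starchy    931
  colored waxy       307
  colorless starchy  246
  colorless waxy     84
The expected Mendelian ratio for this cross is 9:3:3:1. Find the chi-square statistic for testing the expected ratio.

13.134

The 9:3:3:1 ratio has 16 parts, so with N = 1568 the expected counts are:
  colored starchy: 1568 × 9/16 = 882
  colored waxy: 1568 × 3/16 = 294
  colorless starchy: 1568 × 3/16 = 294
  colorless waxy: 1568 × 1/16 = 98
χ² = Σ (O − E)² / E
  colored starchy: (931 − 882)² / 882 = 2.7222
  colored waxy: (307 − 294)² / 294 = 0.5748
  colorless starchy: (246 − 294)² / 294 = 7.8367
  colorless waxy: (84 − 98)² / 98 = 2.0000
χ² = 2.7222 + 0.5748 + 7.8367 + 2.0000 = 13.1337 ≈ 13.134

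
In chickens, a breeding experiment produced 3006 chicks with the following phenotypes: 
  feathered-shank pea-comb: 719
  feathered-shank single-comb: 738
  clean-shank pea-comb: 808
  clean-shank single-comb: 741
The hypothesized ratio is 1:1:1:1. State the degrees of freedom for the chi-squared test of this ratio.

3

A goodness-of-fit test with 4 phenotype classes has df = 4 − 1 = 3.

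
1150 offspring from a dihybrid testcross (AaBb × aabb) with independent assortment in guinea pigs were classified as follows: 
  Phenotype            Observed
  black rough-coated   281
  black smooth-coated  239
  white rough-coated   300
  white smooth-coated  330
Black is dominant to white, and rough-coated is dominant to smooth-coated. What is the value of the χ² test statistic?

15.155

A dihybrid testcross with independent assortment gives a 1:1:1:1 ratio.
Expected counts for N = 1150 under a 1:1:1:1 ratio (total parts = 4):
  black rough-coated: 1150 × 1/4 = 287.5
  black smooth-coated: 1150 × 1/4 = 287.5
  white rough-coated: 1150 × 1/4 = 287.5
  white smooth-coated: 1150 × 1/4 = 287.5
χ² = Σ (O − E)² / E
  black rough-coated: (281 − 287.5)² / 287.5 = 0.1470
  black smooth-coated: (239 − 287.5)² / 287.5 = 8.1817
  white rough-coated: (300 − 287.5)² / 287.5 = 0.5435
  white smooth-coated: (330 − 287.5)² / 287.5 = 6.2826
χ² = 0.1470 + 8.1817 + 0.5435 + 6.2826 = 15.1548 ≈ 15.155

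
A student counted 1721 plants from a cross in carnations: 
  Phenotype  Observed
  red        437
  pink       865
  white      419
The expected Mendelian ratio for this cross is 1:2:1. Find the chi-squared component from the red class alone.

Total ratio parts = 4. Expected numbers out of 1721:
  red: 1721 × 1/4 = 430.25
  pink: 1721 × 2/4 = 860.5
  white: 1721 × 1/4 = 430.25
Contribution of red: (437 − 430.25)² / 430.25 = 0.1059

0.106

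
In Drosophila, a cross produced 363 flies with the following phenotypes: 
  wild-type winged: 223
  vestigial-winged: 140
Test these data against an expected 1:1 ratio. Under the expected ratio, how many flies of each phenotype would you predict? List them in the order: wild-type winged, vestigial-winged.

181.5, 181.5

Under the 1:1 hypothesis (Σ ratio = 2, N = 363):
  wild-type winged: 363 × 1/2 = 181.5
  vestigial-winged: 363 × 1/2 = 181.5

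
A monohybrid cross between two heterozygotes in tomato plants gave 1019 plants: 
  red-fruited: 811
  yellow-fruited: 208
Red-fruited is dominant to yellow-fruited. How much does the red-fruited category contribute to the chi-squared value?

For a monohybrid cross between heterozygotes with complete dominance, the expected phenotypic ratio is 3:1.
Total ratio parts = 4. Expected numbers out of 1019:
  red-fruited: 1019 × 3/4 = 764.25
  yellow-fruited: 1019 × 1/4 = 254.75
Contribution of red-fruited: (811 − 764.25)² / 764.25 = 2.8597

2.860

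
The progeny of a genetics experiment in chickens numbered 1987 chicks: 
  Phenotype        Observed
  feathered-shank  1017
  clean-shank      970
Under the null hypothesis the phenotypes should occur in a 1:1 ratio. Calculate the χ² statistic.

Under the 1:1 hypothesis (Σ ratio = 2, N = 1987):
  feathered-shank: 1987 × 1/2 = 993.5
  clean-shank: 1987 × 1/2 = 993.5
χ² = Σ (O − E)² / E
  feathered-shank: (1017 − 993.5)² / 993.5 = 0.5559
  clean-shank: (970 − 993.5)² / 993.5 = 0.5559
χ² = 0.5559 + 0.5559 = 1.1118 ≈ 1.112

1.112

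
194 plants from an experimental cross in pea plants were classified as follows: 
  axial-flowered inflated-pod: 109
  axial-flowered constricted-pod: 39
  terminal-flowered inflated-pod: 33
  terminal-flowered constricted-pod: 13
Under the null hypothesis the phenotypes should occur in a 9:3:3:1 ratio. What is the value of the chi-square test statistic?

Total ratio parts = 16. Expected numbers out of 194:
  axial-flowered inflated-pod: 194 × 9/16 = 109.125
  axial-flowered constricted-pod: 194 × 3/16 = 36.375
  terminal-flowered inflated-pod: 194 × 3/16 = 36.375
  terminal-flowered constricted-pod: 194 × 1/16 = 12.125
χ² = Σ (O − E)² / E
  axial-flowered inflated-pod: (109 − 109.125)² / 109.125 = 0.0001
  axial-flowered constricted-pod: (39 − 36.375)² / 36.375 = 0.1894
  terminal-flowered inflated-pod: (33 − 36.375)² / 36.375 = 0.3131
  terminal-flowered constricted-pod: (13 − 12.125)² / 12.125 = 0.0631
χ² = 0.0001 + 0.1894 + 0.3131 + 0.0631 = 0.5657 ≈ 0.566

0.566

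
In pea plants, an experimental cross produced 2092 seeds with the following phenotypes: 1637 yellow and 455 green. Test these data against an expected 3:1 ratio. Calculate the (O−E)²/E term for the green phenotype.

8.841

Under the 3:1 hypothesis (Σ ratio = 4, N = 2092):
  yellow: 2092 × 3/4 = 1569
  green: 2092 × 1/4 = 523
Contribution of green: (455 − 523)² / 523 = 8.8413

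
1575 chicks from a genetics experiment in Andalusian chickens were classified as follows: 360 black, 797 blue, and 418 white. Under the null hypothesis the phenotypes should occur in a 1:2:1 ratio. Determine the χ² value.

Under the 1:2:1 hypothesis (Σ ratio = 4, N = 1575):
  black: 1575 × 1/4 = 393.75
  blue: 1575 × 2/4 = 787.5
  white: 1575 × 1/4 = 393.75
χ² = Σ (O − E)² / E
  black: (360 − 393.75)² / 393.75 = 2.8929
  blue: (797 − 787.5)² / 787.5 = 0.1146
  white: (418 − 393.75)² / 393.75 = 1.4935
χ² = 2.8929 + 0.1146 + 1.4935 = 4.501

4.501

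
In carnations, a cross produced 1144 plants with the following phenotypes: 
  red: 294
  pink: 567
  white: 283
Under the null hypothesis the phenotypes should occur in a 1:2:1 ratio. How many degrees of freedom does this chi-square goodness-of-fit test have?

A goodness-of-fit test with 3 phenotype classes has df = 3 − 1 = 2.

2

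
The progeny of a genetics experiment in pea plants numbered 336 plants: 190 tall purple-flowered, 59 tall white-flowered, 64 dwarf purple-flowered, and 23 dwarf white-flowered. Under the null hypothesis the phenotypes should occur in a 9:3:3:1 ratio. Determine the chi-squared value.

0.466

Total ratio parts = 16. Expected numbers out of 336:
  tall purple-flowered: 336 × 9/16 = 189
  tall white-flowered: 336 × 3/16 = 63
  dwarf purple-flowered: 336 × 3/16 = 63
  dwarf white-flowered: 336 × 1/16 = 21
χ² = Σ (O − E)² / E
  tall purple-flowered: (190 − 189)² / 189 = 0.0053
  tall white-flowered: (59 − 63)² / 63 = 0.2540
  dwarf purple-flowered: (64 − 63)² / 63 = 0.0159
  dwarf white-flowered: (23 − 21)² / 21 = 0.1905
χ² = 0.0053 + 0.2540 + 0.0159 + 0.1905 = 0.4657 ≈ 0.466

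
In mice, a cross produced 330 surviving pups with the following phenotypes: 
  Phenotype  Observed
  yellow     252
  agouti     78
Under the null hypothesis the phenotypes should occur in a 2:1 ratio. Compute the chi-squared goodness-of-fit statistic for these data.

Expected counts for N = 330 under a 2:1 ratio (total parts = 3):
  yellow: 330 × 2/3 = 220
  agouti: 330 × 1/3 = 110
χ² = Σ (O − E)² / E
  yellow: (252 − 220)² / 220 = 4.6545
  agouti: (78 − 110)² / 110 = 9.3091
χ² = 4.6545 + 9.3091 = 13.9636 ≈ 13.964

13.964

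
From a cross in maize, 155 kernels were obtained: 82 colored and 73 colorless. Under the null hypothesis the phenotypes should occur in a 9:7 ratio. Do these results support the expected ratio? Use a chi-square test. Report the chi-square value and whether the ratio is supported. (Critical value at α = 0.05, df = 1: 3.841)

0.705; consistent

The 9:7 ratio has 16 parts, so with N = 155 the expected counts are:
  colored: 155 × 9/16 = 87.1875
  colorless: 155 × 7/16 = 67.8125
χ² = Σ (O − E)² / E
  colored: (82 − 87.1875)² / 87.1875 = 0.3086
  colorless: (73 − 67.8125)² / 67.8125 = 0.3968
χ² = 0.3086 + 0.3968 = 0.7054 ≈ 0.705
Degrees of freedom = 2 − 1 = 1; critical value at α = 0.05 is 3.841.
Since 0.705 < 3.841, we fail to reject the null hypothesis — the data are consistent with the 9:7 ratio.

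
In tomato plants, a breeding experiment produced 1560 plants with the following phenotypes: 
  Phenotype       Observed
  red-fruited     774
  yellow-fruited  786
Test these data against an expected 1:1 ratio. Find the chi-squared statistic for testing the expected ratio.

Expected counts for N = 1560 under a 1:1 ratio (total parts = 2):
  red-fruited: 1560 × 1/2 = 780
  yellow-fruited: 1560 × 1/2 = 780
χ² = Σ (O − E)² / E
  red-fruited: (774 − 780)² / 780 = 0.0462
  yellow-fruited: (786 − 780)² / 780 = 0.0462
χ² = 0.0462 + 0.0462 = 0.0924 ≈ 0.092

0.092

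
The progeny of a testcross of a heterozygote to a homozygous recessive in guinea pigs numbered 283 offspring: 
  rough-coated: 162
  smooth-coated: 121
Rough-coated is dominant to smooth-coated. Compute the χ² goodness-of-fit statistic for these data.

A testcross of a heterozygote (Aa × aa) gives a 1:1 phenotypic ratio.
Expected counts for N = 283 under a 1:1 ratio (total parts = 2):
  rough-coated: 283 × 1/2 = 141.5
  smooth-coated: 283 × 1/2 = 141.5
χ² = Σ (O − E)² / E
  rough-coated: (162 − 141.5)² / 141.5 = 2.9700
  smooth-coated: (121 − 141.5)² / 141.5 = 2.9700
χ² = 2.9700 + 2.9700 = 5.940

5.940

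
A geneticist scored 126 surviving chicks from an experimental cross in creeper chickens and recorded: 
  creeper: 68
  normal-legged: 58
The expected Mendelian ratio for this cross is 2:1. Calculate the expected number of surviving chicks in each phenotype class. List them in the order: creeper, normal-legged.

84, 42

Total ratio parts = 3. Expected numbers out of 126:
  creeper: 126 × 2/3 = 84
  normal-legged: 126 × 1/3 = 42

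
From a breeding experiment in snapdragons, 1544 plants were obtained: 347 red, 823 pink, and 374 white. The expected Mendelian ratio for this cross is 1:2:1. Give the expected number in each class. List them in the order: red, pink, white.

386, 772, 386

The 1:2:1 ratio has 4 parts, so with N = 1544 the expected counts are:
  red: 1544 × 1/4 = 386
  pink: 1544 × 2/4 = 772
  white: 1544 × 1/4 = 386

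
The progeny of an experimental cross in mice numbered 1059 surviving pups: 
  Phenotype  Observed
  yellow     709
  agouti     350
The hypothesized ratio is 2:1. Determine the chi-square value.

Expected counts for N = 1059 under a 2:1 ratio (total parts = 3):
  yellow: 1059 × 2/3 = 706
  agouti: 1059 × 1/3 = 353
χ² = Σ (O − E)² / E
  yellow: (709 − 706)² / 706 = 0.0127
  agouti: (350 − 353)² / 353 = 0.0255
χ² = 0.0127 + 0.0255 = 0.0382 ≈ 0.038

0.038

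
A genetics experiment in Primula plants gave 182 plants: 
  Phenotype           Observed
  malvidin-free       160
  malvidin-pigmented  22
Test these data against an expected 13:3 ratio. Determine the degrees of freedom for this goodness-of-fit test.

1

A goodness-of-fit test with 2 phenotype classes has df = 2 − 1 = 1.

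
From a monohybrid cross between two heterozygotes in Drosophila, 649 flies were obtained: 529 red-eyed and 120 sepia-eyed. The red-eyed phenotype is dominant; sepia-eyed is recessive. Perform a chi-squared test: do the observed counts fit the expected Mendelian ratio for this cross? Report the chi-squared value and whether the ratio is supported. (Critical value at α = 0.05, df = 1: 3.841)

14.669; not consistent

For a monohybrid cross between heterozygotes with complete dominance, the expected phenotypic ratio is 3:1.
The 3:1 ratio has 4 parts, so with N = 649 the expected counts are:
  red-eyed: 649 × 3/4 = 486.75
  sepia-eyed: 649 × 1/4 = 162.25
χ² = Σ (O − E)² / E
  red-eyed: (529 − 486.75)² / 486.75 = 3.6673
  sepia-eyed: (120 − 162.25)² / 162.25 = 11.0019
χ² = 3.6673 + 11.0019 = 14.6692 ≈ 14.669
Degrees of freedom = 2 − 1 = 1; critical value at α = 0.05 is 3.841.
Since 14.669 > 3.841, we reject the null hypothesis — the data do not fit the 3:1 ratio.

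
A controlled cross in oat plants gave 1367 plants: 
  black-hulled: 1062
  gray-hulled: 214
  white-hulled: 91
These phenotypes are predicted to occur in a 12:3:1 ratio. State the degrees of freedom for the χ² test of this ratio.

A goodness-of-fit test with 3 phenotype classes has df = 3 − 1 = 2.

2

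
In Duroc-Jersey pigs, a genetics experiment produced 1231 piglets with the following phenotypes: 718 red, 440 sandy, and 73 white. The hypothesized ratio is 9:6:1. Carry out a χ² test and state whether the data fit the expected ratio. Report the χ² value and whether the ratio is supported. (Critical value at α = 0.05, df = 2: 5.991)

Expected counts for N = 1231 under a 9:6:1 ratio (total parts = 16):
  red: 1231 × 9/16 = 692.4375
  sandy: 1231 × 6/16 = 461.625
  white: 1231 × 1/16 = 76.9375
χ² = Σ (O − E)² / E
  red: (718 − 692.4375)² / 692.4375 = 0.9437
  sandy: (440 − 461.625)² / 461.625 = 1.0130
  white: (73 − 76.9375)² / 76.9375 = 0.2015
χ² = 0.9437 + 1.0130 + 0.2015 = 2.1582 ≈ 2.158
Degrees of freedom = 3 − 1 = 2; critical value at α = 0.05 is 5.991.
Since 2.158 < 5.991, we fail to reject the null hypothesis — the data are consistent with the 9:6:1 ratio.

2.158; consistent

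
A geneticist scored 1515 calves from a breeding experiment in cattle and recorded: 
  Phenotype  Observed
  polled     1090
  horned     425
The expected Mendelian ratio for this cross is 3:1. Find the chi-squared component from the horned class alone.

5.648

Expected counts for N = 1515 under a 3:1 ratio (total parts = 4):
  polled: 1515 × 3/4 = 1136.25
  horned: 1515 × 1/4 = 378.75
Contribution of horned: (425 − 378.75)² / 378.75 = 5.6477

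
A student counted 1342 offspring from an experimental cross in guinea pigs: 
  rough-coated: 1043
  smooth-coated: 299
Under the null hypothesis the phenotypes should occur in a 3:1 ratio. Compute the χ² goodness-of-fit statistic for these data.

5.295

Under the 3:1 hypothesis (Σ ratio = 4, N = 1342):
  rough-coated: 1342 × 3/4 = 1006.5
  smooth-coated: 1342 × 1/4 = 335.5
χ² = Σ (O − E)² / E
  rough-coated: (1043 − 1006.5)² / 1006.5 = 1.3236
  smooth-coated: (299 − 335.5)² / 335.5 = 3.9709
χ² = 1.3236 + 3.9709 = 5.2945 ≈ 5.295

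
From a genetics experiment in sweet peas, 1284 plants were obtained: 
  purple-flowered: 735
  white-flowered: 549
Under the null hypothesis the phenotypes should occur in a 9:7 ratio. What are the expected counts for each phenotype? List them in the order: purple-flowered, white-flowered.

722.25, 561.75

Under the 9:7 hypothesis (Σ ratio = 16, N = 1284):
  purple-flowered: 1284 × 9/16 = 722.25
  white-flowered: 1284 × 7/16 = 561.75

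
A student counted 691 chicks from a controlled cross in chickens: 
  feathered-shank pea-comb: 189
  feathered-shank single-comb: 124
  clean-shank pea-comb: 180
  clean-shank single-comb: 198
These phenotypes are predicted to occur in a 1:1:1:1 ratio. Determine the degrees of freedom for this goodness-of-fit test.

A goodness-of-fit test with 4 phenotype classes has df = 4 − 1 = 3.

3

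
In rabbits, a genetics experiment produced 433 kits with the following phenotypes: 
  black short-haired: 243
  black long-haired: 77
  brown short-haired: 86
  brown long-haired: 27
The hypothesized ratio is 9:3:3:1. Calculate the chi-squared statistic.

0.503

Under the 9:3:3:1 hypothesis (Σ ratio = 16, N = 433):
  black short-haired: 433 × 9/16 = 243.5625
  black long-haired: 433 × 3/16 = 81.1875
  brown short-haired: 433 × 3/16 = 81.1875
  brown long-haired: 433 × 1/16 = 27.0625
χ² = Σ (O − E)² / E
  black short-haired: (243 − 243.5625)² / 243.5625 = 0.0013
  black long-haired: (77 − 81.1875)² / 81.1875 = 0.2160
  brown short-haired: (86 − 81.1875)² / 81.1875 = 0.2853
  brown long-haired: (27 − 27.0625)² / 27.0625 = 0.0001
χ² = 0.0013 + 0.2160 + 0.2853 + 0.0001 = 0.5027 ≈ 0.503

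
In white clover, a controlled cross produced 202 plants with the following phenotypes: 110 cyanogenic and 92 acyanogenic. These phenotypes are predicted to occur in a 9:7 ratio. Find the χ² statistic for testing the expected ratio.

0.264

The 9:7 ratio has 16 parts, so with N = 202 the expected counts are:
  cyanogenic: 202 × 9/16 = 113.625
  acyanogenic: 202 × 7/16 = 88.375
χ² = Σ (O − E)² / E
  cyanogenic: (110 − 113.625)² / 113.625 = 0.1156
  acyanogenic: (92 − 88.375)² / 88.375 = 0.1487
χ² = 0.1156 + 0.1487 = 0.2643 ≈ 0.264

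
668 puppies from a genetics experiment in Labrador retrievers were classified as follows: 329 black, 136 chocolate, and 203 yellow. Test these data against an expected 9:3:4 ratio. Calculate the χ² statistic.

Under the 9:3:4 hypothesis (Σ ratio = 16, N = 668):
  black: 668 × 9/16 = 375.75
  chocolate: 668 × 3/16 = 125.25
  yellow: 668 × 4/16 = 167
χ² = Σ (O − E)² / E
  black: (329 − 375.75)² / 375.75 = 5.8165
  chocolate: (136 − 125.25)² / 125.25 = 0.9227
  yellow: (203 − 167)² / 167 = 7.7605
χ² = 5.8165 + 0.9227 + 7.7605 = 14.4997 ≈ 14.500

14.500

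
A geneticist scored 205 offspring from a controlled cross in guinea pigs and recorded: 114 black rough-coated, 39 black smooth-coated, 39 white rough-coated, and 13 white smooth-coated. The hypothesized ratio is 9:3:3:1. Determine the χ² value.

0.034

Total ratio parts = 16. Expected numbers out of 205:
  black rough-coated: 205 × 9/16 = 115.3125
  black smooth-coated: 205 × 3/16 = 38.4375
  white rough-coated: 205 × 3/16 = 38.4375
  white smooth-coated: 205 × 1/16 = 12.8125
χ² = Σ (O − E)² / E
  black rough-coated: (114 − 115.3125)² / 115.3125 = 0.0149
  black smooth-coated: (39 − 38.4375)² / 38.4375 = 0.0082
  white rough-coated: (39 − 38.4375)² / 38.4375 = 0.0082
  white smooth-coated: (13 − 12.8125)² / 12.8125 = 0.0027
χ² = 0.0149 + 0.0082 + 0.0082 + 0.0027 = 0.034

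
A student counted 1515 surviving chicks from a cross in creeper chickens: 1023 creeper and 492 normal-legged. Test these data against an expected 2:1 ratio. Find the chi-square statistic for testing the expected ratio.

0.502

Total ratio parts = 3. Expected numbers out of 1515:
  creeper: 1515 × 2/3 = 1010
  normal-legged: 1515 × 1/3 = 505
χ² = Σ (O − E)² / E
  creeper: (1023 − 1010)² / 1010 = 0.1673
  normal-legged: (492 − 505)² / 505 = 0.3347
χ² = 0.1673 + 0.3347 = 0.502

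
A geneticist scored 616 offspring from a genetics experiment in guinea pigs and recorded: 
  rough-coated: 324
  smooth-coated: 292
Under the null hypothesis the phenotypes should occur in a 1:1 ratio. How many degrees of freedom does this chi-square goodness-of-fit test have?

A goodness-of-fit test with 2 phenotype classes has df = 2 − 1 = 1.

1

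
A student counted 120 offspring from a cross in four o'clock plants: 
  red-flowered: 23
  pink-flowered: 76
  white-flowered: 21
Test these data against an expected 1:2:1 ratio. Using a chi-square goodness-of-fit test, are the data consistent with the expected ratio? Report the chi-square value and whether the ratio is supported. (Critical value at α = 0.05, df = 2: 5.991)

The 1:2:1 ratio has 4 parts, so with N = 120 the expected counts are:
  red-flowered: 120 × 1/4 = 30
  pink-flowered: 120 × 2/4 = 60
  white-flowered: 120 × 1/4 = 30
χ² = Σ (O − E)² / E
  red-flowered: (23 − 30)² / 30 = 1.6333
  pink-flowered: (76 − 60)² / 60 = 4.2667
  white-flowered: (21 − 30)² / 30 = 2.7000
χ² = 1.6333 + 4.2667 + 2.7000 = 8.600
Degrees of freedom = 3 − 1 = 2; critical value at α = 0.05 is 5.991.
Since 8.600 > 5.991, we reject the null hypothesis — the data do not fit the 1:2:1 ratio.

8.600; not consistent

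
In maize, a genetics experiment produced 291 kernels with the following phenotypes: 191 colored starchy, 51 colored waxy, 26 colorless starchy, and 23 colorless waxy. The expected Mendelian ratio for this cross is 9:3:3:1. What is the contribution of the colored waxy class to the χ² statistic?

The 9:3:3:1 ratio has 16 parts, so with N = 291 the expected counts are:
  colored starchy: 291 × 9/16 = 163.6875
  colored waxy: 291 × 3/16 = 54.5625
  colorless starchy: 291 × 3/16 = 54.5625
  colorless waxy: 291 × 1/16 = 18.1875
Contribution of colored waxy: (51 − 54.5625)² / 54.5625 = 0.2326

0.233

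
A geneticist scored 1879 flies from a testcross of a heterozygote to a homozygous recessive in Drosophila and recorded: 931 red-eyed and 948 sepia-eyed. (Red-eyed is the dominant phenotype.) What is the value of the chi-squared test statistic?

A testcross of a heterozygote (Aa × aa) gives a 1:1 phenotypic ratio.
Expected counts for N = 1879 under a 1:1 ratio (total parts = 2):
  red-eyed: 1879 × 1/2 = 939.5
  sepia-eyed: 1879 × 1/2 = 939.5
χ² = Σ (O − E)² / E
  red-eyed: (931 − 939.5)² / 939.5 = 0.0769
  sepia-eyed: (948 − 939.5)² / 939.5 = 0.0769
χ² = 0.0769 + 0.0769 = 0.1538 ≈ 0.154

0.154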